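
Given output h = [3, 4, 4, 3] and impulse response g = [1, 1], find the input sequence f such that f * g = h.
Deconvolve h=[3, 4, 4, 3] by g=[1, 1]. Since g[0]=1, solve forward: f[0] = h[0] / 1 = 3; f[1] = (h[1] - 3×1) / 1 = 1; f[2] = (h[2] - 1×1) / 1 = 3. So f = [3, 1, 3]. Check by forward convolution: h[0] = 3×1 = 3; h[1] = 3×1 + 1×1 = 4; h[2] = 1×1 + 3×1 = 4; h[3] = 3×1 = 3

[3, 1, 3]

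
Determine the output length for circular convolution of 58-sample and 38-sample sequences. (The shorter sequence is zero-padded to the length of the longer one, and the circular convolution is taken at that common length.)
Circular convolution (zero-padding the shorter input) has length max(m, n) = max(58, 38) = 58

58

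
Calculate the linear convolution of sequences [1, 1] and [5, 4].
y[0] = 1×5 = 5; y[1] = 1×4 + 1×5 = 9; y[2] = 1×4 = 4

[5, 9, 4]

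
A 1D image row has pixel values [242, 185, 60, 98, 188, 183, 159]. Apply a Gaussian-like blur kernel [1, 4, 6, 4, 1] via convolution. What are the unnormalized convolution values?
Convolve image row [242, 185, 60, 98, 188, 183, 159] with kernel [1, 4, 6, 4, 1]: y[0] = 242×1 = 242; y[1] = 242×4 + 185×1 = 1153; y[2] = 242×6 + 185×4 + 60×1 = 2252; y[3] = 242×4 + 185×6 + 60×4 + 98×1 = 2416; y[4] = 242×1 + 185×4 + 60×6 + 98×4 + 188×1 = 1922; y[5] = 185×1 + 60×4 + 98×6 + 188×4 + 183×1 = 1948; y[6] = 60×1 + 98×4 + 188×6 + 183×4 + 159×1 = 2471; y[7] = 98×1 + 188×4 + 183×6 + 159×4 = 2584; y[8] = 188×1 + 183×4 + 159×6 = 1874; y[9] = 183×1 + 159×4 = 819; y[10] = 159×1 = 159 → [242, 1153, 2252, 2416, 1922, 1948, 2471, 2584, 1874, 819, 159]. Normalization factor = sum(kernel) = 16.

[242, 1153, 2252, 2416, 1922, 1948, 2471, 2584, 1874, 819, 159]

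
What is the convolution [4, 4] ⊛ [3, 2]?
y[0] = 4×3 = 12; y[1] = 4×2 + 4×3 = 20; y[2] = 4×2 = 8

[12, 20, 8]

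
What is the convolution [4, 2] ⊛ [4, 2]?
y[0] = 4×4 = 16; y[1] = 4×2 + 2×4 = 16; y[2] = 2×2 = 4

[16, 16, 4]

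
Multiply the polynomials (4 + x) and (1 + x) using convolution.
Ascending coefficients: a = [4, 1], b = [1, 1]. c[0] = 4×1 = 4; c[1] = 4×1 + 1×1 = 5; c[2] = 1×1 = 1. Result coefficients: [4, 5, 1] → 4 + 5x + x^2

4 + 5x + x^2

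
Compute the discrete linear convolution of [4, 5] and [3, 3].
y[0] = 4×3 = 12; y[1] = 4×3 + 5×3 = 27; y[2] = 5×3 = 15

[12, 27, 15]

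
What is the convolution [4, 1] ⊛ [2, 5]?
y[0] = 4×2 = 8; y[1] = 4×5 + 1×2 = 22; y[2] = 1×5 = 5

[8, 22, 5]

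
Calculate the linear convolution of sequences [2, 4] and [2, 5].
y[0] = 2×2 = 4; y[1] = 2×5 + 4×2 = 18; y[2] = 4×5 = 20

[4, 18, 20]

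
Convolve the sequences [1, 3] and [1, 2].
y[0] = 1×1 = 1; y[1] = 1×2 + 3×1 = 5; y[2] = 3×2 = 6

[1, 5, 6]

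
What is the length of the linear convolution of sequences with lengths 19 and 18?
Linear/full convolution length: m + n - 1 = 19 + 18 - 1 = 36

36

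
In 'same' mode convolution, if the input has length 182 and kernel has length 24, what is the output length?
'Same' mode returns an output with the same length as the input: 182

182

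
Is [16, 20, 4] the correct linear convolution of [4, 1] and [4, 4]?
Recompute linear convolution of [4, 1] and [4, 4]: y[0] = 4×4 = 16; y[1] = 4×4 + 1×4 = 20; y[2] = 1×4 = 4 → [16, 20, 4]. Given [16, 20, 4] matches, so answer: Yes

Yes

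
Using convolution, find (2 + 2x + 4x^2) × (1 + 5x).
Ascending coefficients: a = [2, 2, 4], b = [1, 5]. c[0] = 2×1 = 2; c[1] = 2×5 + 2×1 = 12; c[2] = 2×5 + 4×1 = 14; c[3] = 4×5 = 20. Result coefficients: [2, 12, 14, 20] → 2 + 12x + 14x^2 + 20x^3

2 + 12x + 14x^2 + 20x^3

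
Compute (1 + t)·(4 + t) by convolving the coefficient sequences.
Ascending coefficients: a = [1, 1], b = [4, 1]. c[0] = 1×4 = 4; c[1] = 1×1 + 1×4 = 5; c[2] = 1×1 = 1. Result coefficients: [4, 5, 1] → 4 + 5t + t^2

4 + 5t + t^2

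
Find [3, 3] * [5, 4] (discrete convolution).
y[0] = 3×5 = 15; y[1] = 3×4 + 3×5 = 27; y[2] = 3×4 = 12

[15, 27, 12]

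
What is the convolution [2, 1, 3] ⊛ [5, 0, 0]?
y[0] = 2×5 = 10; y[1] = 2×0 + 1×5 = 5; y[2] = 2×0 + 1×0 + 3×5 = 15; y[3] = 1×0 + 3×0 = 0; y[4] = 3×0 = 0

[10, 5, 15, 0, 0]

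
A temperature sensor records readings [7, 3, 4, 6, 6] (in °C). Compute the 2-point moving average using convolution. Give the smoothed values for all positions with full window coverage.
2-point moving average kernel = [1, 1]. Apply in 'valid' mode (full window coverage): avg[0] = (7 + 3) / 2 = 5.0; avg[1] = (3 + 4) / 2 = 3.5; avg[2] = (4 + 6) / 2 = 5.0; avg[3] = (6 + 6) / 2 = 6.0. Smoothed values: [5.0, 3.5, 5.0, 6.0]

[5.0, 3.5, 5.0, 6.0]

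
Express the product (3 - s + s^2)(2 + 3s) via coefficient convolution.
Ascending coefficients: a = [3, -1, 1], b = [2, 3]. c[0] = 3×2 = 6; c[1] = 3×3 + -1×2 = 7; c[2] = -1×3 + 1×2 = -1; c[3] = 1×3 = 3. Result coefficients: [6, 7, -1, 3] → 6 + 7s - s^2 + 3s^3

6 + 7s - s^2 + 3s^3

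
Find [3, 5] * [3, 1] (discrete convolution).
y[0] = 3×3 = 9; y[1] = 3×1 + 5×3 = 18; y[2] = 5×1 = 5

[9, 18, 5]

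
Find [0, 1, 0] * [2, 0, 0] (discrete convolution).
y[0] = 0×2 = 0; y[1] = 0×0 + 1×2 = 2; y[2] = 0×0 + 1×0 + 0×2 = 0; y[3] = 1×0 + 0×0 = 0; y[4] = 0×0 = 0

[0, 2, 0, 0, 0]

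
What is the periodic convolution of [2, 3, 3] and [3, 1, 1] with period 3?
Use y[k] = Σ_j f[j]·g[(k-j) mod 3]. y[0] = 2×3 + 3×1 + 3×1 = 12; y[1] = 2×1 + 3×3 + 3×1 = 14; y[2] = 2×1 + 3×1 + 3×3 = 14. Result: [12, 14, 14]

[12, 14, 14]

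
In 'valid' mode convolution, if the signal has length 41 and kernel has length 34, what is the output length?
'Valid' mode counts only positions where the kernel fully overlaps the signal: m - n + 1 = 41 - 34 + 1 = 8

8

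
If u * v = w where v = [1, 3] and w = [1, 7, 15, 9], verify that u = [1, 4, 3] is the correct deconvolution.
Forward-compute [1, 4, 3] * [1, 3]: w[0] = 1×1 = 1; w[1] = 1×3 + 4×1 = 7; w[2] = 4×3 + 3×1 = 15; w[3] = 3×3 = 9 → [1, 7, 15, 9]. Matches given w = [1, 7, 15, 9], so verified.

Verified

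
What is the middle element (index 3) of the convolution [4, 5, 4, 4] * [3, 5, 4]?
Use y[k] = Σ_i a[i]·b[k-i] at k=3. y[3] = 5×4 + 4×5 + 4×3 = 52

52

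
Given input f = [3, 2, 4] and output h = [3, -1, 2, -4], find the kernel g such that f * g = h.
Output length 4 = len(f) + len(g) - 1 ⇒ len(g) = 2. Solve g forward using g[k] = (h[k] - Σ_{i≥1} f[i]·g[k-i]) / f[0]: g[0] = h[0] / f[0] = 3 / 3 = 1; g[1] = (h[1] - 2×1) / f[0] = (-1 - 2×1) / 3 = -1. So g = [1, -1]. Forward-check [3, 2, 4] * [1, -1]: h[0] = 3×1 = 3; h[1] = 3×-1 + 2×1 = -1; h[2] = 2×-1 + 4×1 = 2; h[3] = 4×-1 = -4 → [3, -1, 2, -4] ✓

[1, -1]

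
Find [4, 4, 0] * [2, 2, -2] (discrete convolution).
y[0] = 4×2 = 8; y[1] = 4×2 + 4×2 = 16; y[2] = 4×-2 + 4×2 + 0×2 = 0; y[3] = 4×-2 + 0×2 = -8; y[4] = 0×-2 = 0

[8, 16, 0, -8, 0]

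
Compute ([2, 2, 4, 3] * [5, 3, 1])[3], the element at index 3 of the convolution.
Use y[k] = Σ_i a[i]·b[k-i] at k=3. y[3] = 2×1 + 4×3 + 3×5 = 29

29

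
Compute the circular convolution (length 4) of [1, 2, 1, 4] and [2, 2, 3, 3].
Use y[k] = Σ_j f[j]·g[(k-j) mod 4]. y[0] = 1×2 + 2×3 + 1×3 + 4×2 = 19; y[1] = 1×2 + 2×2 + 1×3 + 4×3 = 21; y[2] = 1×3 + 2×2 + 1×2 + 4×3 = 21; y[3] = 1×3 + 2×3 + 1×2 + 4×2 = 19. Result: [19, 21, 21, 19]

[19, 21, 21, 19]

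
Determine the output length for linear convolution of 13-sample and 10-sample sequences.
Linear/full convolution length: m + n - 1 = 13 + 10 - 1 = 22

22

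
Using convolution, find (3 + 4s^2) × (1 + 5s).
Ascending coefficients: a = [3, 0, 4], b = [1, 5]. c[0] = 3×1 = 3; c[1] = 3×5 + 0×1 = 15; c[2] = 0×5 + 4×1 = 4; c[3] = 4×5 = 20. Result coefficients: [3, 15, 4, 20] → 3 + 15s + 4s^2 + 20s^3

3 + 15s + 4s^2 + 20s^3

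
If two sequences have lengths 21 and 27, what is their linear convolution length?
Linear/full convolution length: m + n - 1 = 21 + 27 - 1 = 47

47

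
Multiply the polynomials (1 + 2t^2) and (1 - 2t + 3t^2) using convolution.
Ascending coefficients: a = [1, 0, 2], b = [1, -2, 3]. c[0] = 1×1 = 1; c[1] = 1×-2 + 0×1 = -2; c[2] = 1×3 + 0×-2 + 2×1 = 5; c[3] = 0×3 + 2×-2 = -4; c[4] = 2×3 = 6. Result coefficients: [1, -2, 5, -4, 6] → 1 - 2t + 5t^2 - 4t^3 + 6t^4

1 - 2t + 5t^2 - 4t^3 + 6t^4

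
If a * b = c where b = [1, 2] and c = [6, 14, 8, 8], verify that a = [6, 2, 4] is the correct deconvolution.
Forward-compute [6, 2, 4] * [1, 2]: c[0] = 6×1 = 6; c[1] = 6×2 + 2×1 = 14; c[2] = 2×2 + 4×1 = 8; c[3] = 4×2 = 8 → [6, 14, 8, 8]. Matches given c = [6, 14, 8, 8], so verified.

Verified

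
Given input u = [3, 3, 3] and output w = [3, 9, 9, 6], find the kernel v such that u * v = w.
Output length 4 = len(u) + len(v) - 1 ⇒ len(v) = 2. Solve v forward using v[k] = (w[k] - Σ_{i≥1} u[i]·v[k-i]) / u[0]: v[0] = w[0] / u[0] = 3 / 3 = 1; v[1] = (w[1] - 3×1) / u[0] = (9 - 3×1) / 3 = 2. So v = [1, 2]. Forward-check [3, 3, 3] * [1, 2]: w[0] = 3×1 = 3; w[1] = 3×2 + 3×1 = 9; w[2] = 3×2 + 3×1 = 9; w[3] = 3×2 = 6 → [3, 9, 9, 6] ✓

[1, 2]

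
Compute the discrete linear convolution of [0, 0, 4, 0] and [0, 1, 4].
y[0] = 0×0 = 0; y[1] = 0×1 + 0×0 = 0; y[2] = 0×4 + 0×1 + 4×0 = 0; y[3] = 0×4 + 4×1 + 0×0 = 4; y[4] = 4×4 + 0×1 = 16; y[5] = 0×4 = 0

[0, 0, 0, 4, 16, 0]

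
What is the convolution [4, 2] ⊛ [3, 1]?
y[0] = 4×3 = 12; y[1] = 4×1 + 2×3 = 10; y[2] = 2×1 = 2

[12, 10, 2]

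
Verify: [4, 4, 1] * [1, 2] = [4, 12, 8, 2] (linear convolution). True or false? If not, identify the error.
Recompute linear convolution of [4, 4, 1] and [1, 2]: y[0] = 4×1 = 4; y[1] = 4×2 + 4×1 = 12; y[2] = 4×2 + 1×1 = 9; y[3] = 1×2 = 2 → [4, 12, 9, 2]. Compare to given [4, 12, 8, 2]: they differ at index 2: given 8, correct 9, so answer: No

No. Error at index 2: given 8, correct 9.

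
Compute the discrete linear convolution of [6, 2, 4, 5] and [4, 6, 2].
y[0] = 6×4 = 24; y[1] = 6×6 + 2×4 = 44; y[2] = 6×2 + 2×6 + 4×4 = 40; y[3] = 2×2 + 4×6 + 5×4 = 48; y[4] = 4×2 + 5×6 = 38; y[5] = 5×2 = 10

[24, 44, 40, 48, 38, 10]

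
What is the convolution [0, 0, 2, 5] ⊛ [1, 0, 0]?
y[0] = 0×1 = 0; y[1] = 0×0 + 0×1 = 0; y[2] = 0×0 + 0×0 + 2×1 = 2; y[3] = 0×0 + 2×0 + 5×1 = 5; y[4] = 2×0 + 5×0 = 0; y[5] = 5×0 = 0

[0, 0, 2, 5, 0, 0]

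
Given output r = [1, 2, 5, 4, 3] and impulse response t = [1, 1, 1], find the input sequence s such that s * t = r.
Deconvolve r=[1, 2, 5, 4, 3] by t=[1, 1, 1]. Since t[0]=1, solve forward: s[0] = r[0] / 1 = 1; s[1] = (r[1] - 1×1) / 1 = 1; s[2] = (r[2] - 1×1 - 1×1) / 1 = 3. So s = [1, 1, 3]. Check by forward convolution: r[0] = 1×1 = 1; r[1] = 1×1 + 1×1 = 2; r[2] = 1×1 + 1×1 + 3×1 = 5; r[3] = 1×1 + 3×1 = 4; r[4] = 3×1 = 3

[1, 1, 3]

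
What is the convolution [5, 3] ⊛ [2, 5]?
y[0] = 5×2 = 10; y[1] = 5×5 + 3×2 = 31; y[2] = 3×5 = 15

[10, 31, 15]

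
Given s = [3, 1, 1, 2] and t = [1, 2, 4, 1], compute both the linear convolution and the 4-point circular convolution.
Linear: y_lin[0] = 3×1 = 3; y_lin[1] = 3×2 + 1×1 = 7; y_lin[2] = 3×4 + 1×2 + 1×1 = 15; y_lin[3] = 3×1 + 1×4 + 1×2 + 2×1 = 11; y_lin[4] = 1×1 + 1×4 + 2×2 = 9; y_lin[5] = 1×1 + 2×4 = 9; y_lin[6] = 2×1 = 2 → [3, 7, 15, 11, 9, 9, 2]. Circular (length 4): y[0] = 3×1 + 1×1 + 1×4 + 2×2 = 12; y[1] = 3×2 + 1×1 + 1×1 + 2×4 = 16; y[2] = 3×4 + 1×2 + 1×1 + 2×1 = 17; y[3] = 3×1 + 1×4 + 1×2 + 2×1 = 11 → [12, 16, 17, 11]

Linear: [3, 7, 15, 11, 9, 9, 2], Circular: [12, 16, 17, 11]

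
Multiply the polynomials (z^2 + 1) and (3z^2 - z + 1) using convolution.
Ascending coefficients: a = [1, 0, 1], b = [1, -1, 3]. c[0] = 1×1 = 1; c[1] = 1×-1 + 0×1 = -1; c[2] = 1×3 + 0×-1 + 1×1 = 4; c[3] = 0×3 + 1×-1 = -1; c[4] = 1×3 = 3. Result coefficients: [1, -1, 4, -1, 3] → 3z^4 - z^3 + 4z^2 - z + 1

3z^4 - z^3 + 4z^2 - z + 1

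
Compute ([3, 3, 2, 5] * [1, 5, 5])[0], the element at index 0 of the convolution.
Use y[k] = Σ_i a[i]·b[k-i] at k=0. y[0] = 3×1 = 3

3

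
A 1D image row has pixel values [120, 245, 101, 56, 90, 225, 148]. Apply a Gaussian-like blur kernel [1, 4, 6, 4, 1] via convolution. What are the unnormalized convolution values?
Convolve image row [120, 245, 101, 56, 90, 225, 148] with kernel [1, 4, 6, 4, 1]: y[0] = 120×1 = 120; y[1] = 120×4 + 245×1 = 725; y[2] = 120×6 + 245×4 + 101×1 = 1801; y[3] = 120×4 + 245×6 + 101×4 + 56×1 = 2410; y[4] = 120×1 + 245×4 + 101×6 + 56×4 + 90×1 = 2020; y[5] = 245×1 + 101×4 + 56×6 + 90×4 + 225×1 = 1570; y[6] = 101×1 + 56×4 + 90×6 + 225×4 + 148×1 = 1913; y[7] = 56×1 + 90×4 + 225×6 + 148×4 = 2358; y[8] = 90×1 + 225×4 + 148×6 = 1878; y[9] = 225×1 + 148×4 = 817; y[10] = 148×1 = 148 → [120, 725, 1801, 2410, 2020, 1570, 1913, 2358, 1878, 817, 148]. Normalization factor = sum(kernel) = 16.

[120, 725, 1801, 2410, 2020, 1570, 1913, 2358, 1878, 817, 148]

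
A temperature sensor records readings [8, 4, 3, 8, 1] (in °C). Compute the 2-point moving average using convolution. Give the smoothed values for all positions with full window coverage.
2-point moving average kernel = [1, 1]. Apply in 'valid' mode (full window coverage): avg[0] = (8 + 4) / 2 = 6.0; avg[1] = (4 + 3) / 2 = 3.5; avg[2] = (3 + 8) / 2 = 5.5; avg[3] = (8 + 1) / 2 = 4.5. Smoothed values: [6.0, 3.5, 5.5, 4.5]

[6.0, 3.5, 5.5, 4.5]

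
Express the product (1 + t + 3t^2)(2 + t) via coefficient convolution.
Ascending coefficients: a = [1, 1, 3], b = [2, 1]. c[0] = 1×2 = 2; c[1] = 1×1 + 1×2 = 3; c[2] = 1×1 + 3×2 = 7; c[3] = 3×1 = 3. Result coefficients: [2, 3, 7, 3] → 2 + 3t + 7t^2 + 3t^3

2 + 3t + 7t^2 + 3t^3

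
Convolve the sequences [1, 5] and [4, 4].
y[0] = 1×4 = 4; y[1] = 1×4 + 5×4 = 24; y[2] = 5×4 = 20

[4, 24, 20]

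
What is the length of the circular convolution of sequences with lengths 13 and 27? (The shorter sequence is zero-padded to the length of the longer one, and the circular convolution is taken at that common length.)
Circular convolution (zero-padding the shorter input) has length max(m, n) = max(13, 27) = 27

27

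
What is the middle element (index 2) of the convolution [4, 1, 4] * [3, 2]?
Use y[k] = Σ_i a[i]·b[k-i] at k=2. y[2] = 1×2 + 4×3 = 14

14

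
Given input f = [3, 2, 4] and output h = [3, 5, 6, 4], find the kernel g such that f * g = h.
Output length 4 = len(f) + len(g) - 1 ⇒ len(g) = 2. Solve g forward using g[k] = (h[k] - Σ_{i≥1} f[i]·g[k-i]) / f[0]: g[0] = h[0] / f[0] = 3 / 3 = 1; g[1] = (h[1] - 2×1) / f[0] = (5 - 2×1) / 3 = 1. So g = [1, 1]. Forward-check [3, 2, 4] * [1, 1]: h[0] = 3×1 = 3; h[1] = 3×1 + 2×1 = 5; h[2] = 2×1 + 4×1 = 6; h[3] = 4×1 = 4 → [3, 5, 6, 4] ✓

[1, 1]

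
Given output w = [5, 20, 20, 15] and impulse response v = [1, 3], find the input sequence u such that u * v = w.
Deconvolve w=[5, 20, 20, 15] by v=[1, 3]. Since v[0]=1, solve forward: u[0] = w[0] / 1 = 5; u[1] = (w[1] - 5×3) / 1 = 5; u[2] = (w[2] - 5×3) / 1 = 5. So u = [5, 5, 5]. Check by forward convolution: w[0] = 5×1 = 5; w[1] = 5×3 + 5×1 = 20; w[2] = 5×3 + 5×1 = 20; w[3] = 5×3 = 15

[5, 5, 5]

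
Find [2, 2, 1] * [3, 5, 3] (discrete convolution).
y[0] = 2×3 = 6; y[1] = 2×5 + 2×3 = 16; y[2] = 2×3 + 2×5 + 1×3 = 19; y[3] = 2×3 + 1×5 = 11; y[4] = 1×3 = 3

[6, 16, 19, 11, 3]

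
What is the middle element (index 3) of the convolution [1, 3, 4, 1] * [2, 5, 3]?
Use y[k] = Σ_i a[i]·b[k-i] at k=3. y[3] = 3×3 + 4×5 + 1×2 = 31

31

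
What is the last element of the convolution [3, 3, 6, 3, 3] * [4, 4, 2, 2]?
Use y[k] = Σ_i a[i]·b[k-i] at k=7. y[7] = 3×2 = 6

6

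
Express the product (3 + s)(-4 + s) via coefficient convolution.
Ascending coefficients: a = [3, 1], b = [-4, 1]. c[0] = 3×-4 = -12; c[1] = 3×1 + 1×-4 = -1; c[2] = 1×1 = 1. Result coefficients: [-12, -1, 1] → -12 - s + s^2

-12 - s + s^2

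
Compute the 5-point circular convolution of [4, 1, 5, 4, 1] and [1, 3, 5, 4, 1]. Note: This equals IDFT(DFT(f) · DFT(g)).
Either evaluate y[k] = Σ_j f[j]·g[(k-j) mod 5] directly, or use IDFT(DFT(f) · DFT(g)). y[0] = 4×1 + 1×1 + 5×4 + 4×5 + 1×3 = 48; y[1] = 4×3 + 1×1 + 5×1 + 4×4 + 1×5 = 39; y[2] = 4×5 + 1×3 + 5×1 + 4×1 + 1×4 = 36; y[3] = 4×4 + 1×5 + 5×3 + 4×1 + 1×1 = 41; y[4] = 4×1 + 1×4 + 5×5 + 4×3 + 1×1 = 46. Result: [48, 39, 36, 41, 46]

[48, 39, 36, 41, 46]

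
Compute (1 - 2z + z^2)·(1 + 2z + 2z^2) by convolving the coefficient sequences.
Ascending coefficients: a = [1, -2, 1], b = [1, 2, 2]. c[0] = 1×1 = 1; c[1] = 1×2 + -2×1 = 0; c[2] = 1×2 + -2×2 + 1×1 = -1; c[3] = -2×2 + 1×2 = -2; c[4] = 1×2 = 2. Result coefficients: [1, 0, -1, -2, 2] → 1 - z^2 - 2z^3 + 2z^4

1 - z^2 - 2z^3 + 2z^4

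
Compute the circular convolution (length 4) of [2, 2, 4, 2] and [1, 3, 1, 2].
Use y[k] = Σ_j x[j]·h[(k-j) mod 4]. y[0] = 2×1 + 2×2 + 4×1 + 2×3 = 16; y[1] = 2×3 + 2×1 + 4×2 + 2×1 = 18; y[2] = 2×1 + 2×3 + 4×1 + 2×2 = 16; y[3] = 2×2 + 2×1 + 4×3 + 2×1 = 20. Result: [16, 18, 16, 20]

[16, 18, 16, 20]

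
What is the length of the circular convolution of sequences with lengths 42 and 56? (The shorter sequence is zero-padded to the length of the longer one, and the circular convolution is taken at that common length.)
Circular convolution (zero-padding the shorter input) has length max(m, n) = max(42, 56) = 56

56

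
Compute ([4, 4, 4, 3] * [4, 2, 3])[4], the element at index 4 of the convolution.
Use y[k] = Σ_i a[i]·b[k-i] at k=4. y[4] = 4×3 + 3×2 = 18

18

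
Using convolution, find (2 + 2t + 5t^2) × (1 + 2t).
Ascending coefficients: a = [2, 2, 5], b = [1, 2]. c[0] = 2×1 = 2; c[1] = 2×2 + 2×1 = 6; c[2] = 2×2 + 5×1 = 9; c[3] = 5×2 = 10. Result coefficients: [2, 6, 9, 10] → 2 + 6t + 9t^2 + 10t^3

2 + 6t + 9t^2 + 10t^3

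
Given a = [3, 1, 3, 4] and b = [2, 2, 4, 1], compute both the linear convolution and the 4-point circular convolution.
Linear: y_lin[0] = 3×2 = 6; y_lin[1] = 3×2 + 1×2 = 8; y_lin[2] = 3×4 + 1×2 + 3×2 = 20; y_lin[3] = 3×1 + 1×4 + 3×2 + 4×2 = 21; y_lin[4] = 1×1 + 3×4 + 4×2 = 21; y_lin[5] = 3×1 + 4×4 = 19; y_lin[6] = 4×1 = 4 → [6, 8, 20, 21, 21, 19, 4]. Circular (length 4): y[0] = 3×2 + 1×1 + 3×4 + 4×2 = 27; y[1] = 3×2 + 1×2 + 3×1 + 4×4 = 27; y[2] = 3×4 + 1×2 + 3×2 + 4×1 = 24; y[3] = 3×1 + 1×4 + 3×2 + 4×2 = 21 → [27, 27, 24, 21]

Linear: [6, 8, 20, 21, 21, 19, 4], Circular: [27, 27, 24, 21]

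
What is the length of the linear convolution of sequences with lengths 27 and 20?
Linear/full convolution length: m + n - 1 = 27 + 20 - 1 = 46

46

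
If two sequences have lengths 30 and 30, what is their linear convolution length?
Linear/full convolution length: m + n - 1 = 30 + 30 - 1 = 59

59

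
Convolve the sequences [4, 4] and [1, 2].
y[0] = 4×1 = 4; y[1] = 4×2 + 4×1 = 12; y[2] = 4×2 = 8

[4, 12, 8]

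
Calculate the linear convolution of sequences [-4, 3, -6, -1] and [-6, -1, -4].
y[0] = -4×-6 = 24; y[1] = -4×-1 + 3×-6 = -14; y[2] = -4×-4 + 3×-1 + -6×-6 = 49; y[3] = 3×-4 + -6×-1 + -1×-6 = 0; y[4] = -6×-4 + -1×-1 = 25; y[5] = -1×-4 = 4

[24, -14, 49, 0, 25, 4]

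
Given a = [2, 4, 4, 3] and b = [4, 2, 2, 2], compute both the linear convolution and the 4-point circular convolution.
Linear: y_lin[0] = 2×4 = 8; y_lin[1] = 2×2 + 4×4 = 20; y_lin[2] = 2×2 + 4×2 + 4×4 = 28; y_lin[3] = 2×2 + 4×2 + 4×2 + 3×4 = 32; y_lin[4] = 4×2 + 4×2 + 3×2 = 22; y_lin[5] = 4×2 + 3×2 = 14; y_lin[6] = 3×2 = 6 → [8, 20, 28, 32, 22, 14, 6]. Circular (length 4): y[0] = 2×4 + 4×2 + 4×2 + 3×2 = 30; y[1] = 2×2 + 4×4 + 4×2 + 3×2 = 34; y[2] = 2×2 + 4×2 + 4×4 + 3×2 = 34; y[3] = 2×2 + 4×2 + 4×2 + 3×4 = 32 → [30, 34, 34, 32]

Linear: [8, 20, 28, 32, 22, 14, 6], Circular: [30, 34, 34, 32]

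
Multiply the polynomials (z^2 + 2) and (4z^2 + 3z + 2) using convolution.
Ascending coefficients: a = [2, 0, 1], b = [2, 3, 4]. c[0] = 2×2 = 4; c[1] = 2×3 + 0×2 = 6; c[2] = 2×4 + 0×3 + 1×2 = 10; c[3] = 0×4 + 1×3 = 3; c[4] = 1×4 = 4. Result coefficients: [4, 6, 10, 3, 4] → 4z^4 + 3z^3 + 10z^2 + 6z + 4

4z^4 + 3z^3 + 10z^2 + 6z + 4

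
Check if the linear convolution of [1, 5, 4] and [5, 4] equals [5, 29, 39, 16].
Recompute linear convolution of [1, 5, 4] and [5, 4]: y[0] = 1×5 = 5; y[1] = 1×4 + 5×5 = 29; y[2] = 5×4 + 4×5 = 40; y[3] = 4×4 = 16 → [5, 29, 40, 16]. Compare to given [5, 29, 39, 16]: they differ at index 2: given 39, correct 40, so answer: No

No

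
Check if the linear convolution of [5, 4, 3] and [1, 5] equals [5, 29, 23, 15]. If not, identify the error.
Recompute linear convolution of [5, 4, 3] and [1, 5]: y[0] = 5×1 = 5; y[1] = 5×5 + 4×1 = 29; y[2] = 4×5 + 3×1 = 23; y[3] = 3×5 = 15 → [5, 29, 23, 15]. Given [5, 29, 23, 15] matches, so answer: Yes

Yes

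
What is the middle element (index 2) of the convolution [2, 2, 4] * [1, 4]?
Use y[k] = Σ_i a[i]·b[k-i] at k=2. y[2] = 2×4 + 4×1 = 12

12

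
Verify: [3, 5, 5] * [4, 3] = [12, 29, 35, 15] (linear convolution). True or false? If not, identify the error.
Recompute linear convolution of [3, 5, 5] and [4, 3]: y[0] = 3×4 = 12; y[1] = 3×3 + 5×4 = 29; y[2] = 5×3 + 5×4 = 35; y[3] = 5×3 = 15 → [12, 29, 35, 15]. Given [12, 29, 35, 15] matches, so answer: Yes

Yes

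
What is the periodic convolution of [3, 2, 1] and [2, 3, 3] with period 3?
Use y[k] = Σ_j s[j]·t[(k-j) mod 3]. y[0] = 3×2 + 2×3 + 1×3 = 15; y[1] = 3×3 + 2×2 + 1×3 = 16; y[2] = 3×3 + 2×3 + 1×2 = 17. Result: [15, 16, 17]

[15, 16, 17]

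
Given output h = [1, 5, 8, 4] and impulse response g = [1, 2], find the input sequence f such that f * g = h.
Deconvolve h=[1, 5, 8, 4] by g=[1, 2]. Since g[0]=1, solve forward: f[0] = h[0] / 1 = 1; f[1] = (h[1] - 1×2) / 1 = 3; f[2] = (h[2] - 3×2) / 1 = 2. So f = [1, 3, 2]. Check by forward convolution: h[0] = 1×1 = 1; h[1] = 1×2 + 3×1 = 5; h[2] = 3×2 + 2×1 = 8; h[3] = 2×2 = 4

[1, 3, 2]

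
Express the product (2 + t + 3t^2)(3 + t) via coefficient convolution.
Ascending coefficients: a = [2, 1, 3], b = [3, 1]. c[0] = 2×3 = 6; c[1] = 2×1 + 1×3 = 5; c[2] = 1×1 + 3×3 = 10; c[3] = 3×1 = 3. Result coefficients: [6, 5, 10, 3] → 6 + 5t + 10t^2 + 3t^3

6 + 5t + 10t^2 + 3t^3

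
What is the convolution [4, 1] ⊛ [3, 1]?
y[0] = 4×3 = 12; y[1] = 4×1 + 1×3 = 7; y[2] = 1×1 = 1

[12, 7, 1]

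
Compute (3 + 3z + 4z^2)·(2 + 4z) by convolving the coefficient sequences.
Ascending coefficients: a = [3, 3, 4], b = [2, 4]. c[0] = 3×2 = 6; c[1] = 3×4 + 3×2 = 18; c[2] = 3×4 + 4×2 = 20; c[3] = 4×4 = 16. Result coefficients: [6, 18, 20, 16] → 6 + 18z + 20z^2 + 16z^3

6 + 18z + 20z^2 + 16z^3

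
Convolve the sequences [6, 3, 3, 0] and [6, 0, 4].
y[0] = 6×6 = 36; y[1] = 6×0 + 3×6 = 18; y[2] = 6×4 + 3×0 + 3×6 = 42; y[3] = 3×4 + 3×0 + 0×6 = 12; y[4] = 3×4 + 0×0 = 12; y[5] = 0×4 = 0

[36, 18, 42, 12, 12, 0]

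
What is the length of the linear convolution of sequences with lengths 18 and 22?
Linear/full convolution length: m + n - 1 = 18 + 22 - 1 = 39

39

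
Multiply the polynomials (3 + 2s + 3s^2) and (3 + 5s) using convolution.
Ascending coefficients: a = [3, 2, 3], b = [3, 5]. c[0] = 3×3 = 9; c[1] = 3×5 + 2×3 = 21; c[2] = 2×5 + 3×3 = 19; c[3] = 3×5 = 15. Result coefficients: [9, 21, 19, 15] → 9 + 21s + 19s^2 + 15s^3

9 + 21s + 19s^2 + 15s^3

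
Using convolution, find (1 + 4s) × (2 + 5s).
Ascending coefficients: a = [1, 4], b = [2, 5]. c[0] = 1×2 = 2; c[1] = 1×5 + 4×2 = 13; c[2] = 4×5 = 20. Result coefficients: [2, 13, 20] → 2 + 13s + 20s^2

2 + 13s + 20s^2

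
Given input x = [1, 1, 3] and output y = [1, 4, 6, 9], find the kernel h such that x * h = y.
Output length 4 = len(x) + len(h) - 1 ⇒ len(h) = 2. Solve h forward using h[k] = (y[k] - Σ_{i≥1} x[i]·h[k-i]) / x[0]: h[0] = y[0] / x[0] = 1 / 1 = 1; h[1] = (y[1] - 1×1) / x[0] = (4 - 1×1) / 1 = 3. So h = [1, 3]. Forward-check [1, 1, 3] * [1, 3]: y[0] = 1×1 = 1; y[1] = 1×3 + 1×1 = 4; y[2] = 1×3 + 3×1 = 6; y[3] = 3×3 = 9 → [1, 4, 6, 9] ✓

[1, 3]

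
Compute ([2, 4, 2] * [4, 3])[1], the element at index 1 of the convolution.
Use y[k] = Σ_i a[i]·b[k-i] at k=1. y[1] = 2×3 + 4×4 = 22

22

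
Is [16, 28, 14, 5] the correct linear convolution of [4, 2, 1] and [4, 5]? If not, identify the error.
Recompute linear convolution of [4, 2, 1] and [4, 5]: y[0] = 4×4 = 16; y[1] = 4×5 + 2×4 = 28; y[2] = 2×5 + 1×4 = 14; y[3] = 1×5 = 5 → [16, 28, 14, 5]. Given [16, 28, 14, 5] matches, so answer: Yes

Yes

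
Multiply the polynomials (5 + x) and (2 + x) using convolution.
Ascending coefficients: a = [5, 1], b = [2, 1]. c[0] = 5×2 = 10; c[1] = 5×1 + 1×2 = 7; c[2] = 1×1 = 1. Result coefficients: [10, 7, 1] → 10 + 7x + x^2

10 + 7x + x^2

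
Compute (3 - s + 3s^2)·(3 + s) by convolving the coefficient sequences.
Ascending coefficients: a = [3, -1, 3], b = [3, 1]. c[0] = 3×3 = 9; c[1] = 3×1 + -1×3 = 0; c[2] = -1×1 + 3×3 = 8; c[3] = 3×1 = 3. Result coefficients: [9, 0, 8, 3] → 9 + 8s^2 + 3s^3

9 + 8s^2 + 3s^3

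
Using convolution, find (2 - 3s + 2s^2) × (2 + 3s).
Ascending coefficients: a = [2, -3, 2], b = [2, 3]. c[0] = 2×2 = 4; c[1] = 2×3 + -3×2 = 0; c[2] = -3×3 + 2×2 = -5; c[3] = 2×3 = 6. Result coefficients: [4, 0, -5, 6] → 4 - 5s^2 + 6s^3

4 - 5s^2 + 6s^3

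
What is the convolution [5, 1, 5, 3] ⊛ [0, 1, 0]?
y[0] = 5×0 = 0; y[1] = 5×1 + 1×0 = 5; y[2] = 5×0 + 1×1 + 5×0 = 1; y[3] = 1×0 + 5×1 + 3×0 = 5; y[4] = 5×0 + 3×1 = 3; y[5] = 3×0 = 0

[0, 5, 1, 5, 3, 0]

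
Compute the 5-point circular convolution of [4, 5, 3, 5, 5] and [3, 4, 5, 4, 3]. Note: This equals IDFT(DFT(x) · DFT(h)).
Either evaluate y[k] = Σ_j x[j]·h[(k-j) mod 5] directly, or use IDFT(DFT(x) · DFT(h)). y[0] = 4×3 + 5×3 + 3×4 + 5×5 + 5×4 = 84; y[1] = 4×4 + 5×3 + 3×3 + 5×4 + 5×5 = 85; y[2] = 4×5 + 5×4 + 3×3 + 5×3 + 5×4 = 84; y[3] = 4×4 + 5×5 + 3×4 + 5×3 + 5×3 = 83; y[4] = 4×3 + 5×4 + 3×5 + 5×4 + 5×3 = 82. Result: [84, 85, 84, 83, 82]

[84, 85, 84, 83, 82]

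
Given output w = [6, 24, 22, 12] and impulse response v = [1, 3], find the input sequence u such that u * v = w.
Deconvolve w=[6, 24, 22, 12] by v=[1, 3]. Since v[0]=1, solve forward: u[0] = w[0] / 1 = 6; u[1] = (w[1] - 6×3) / 1 = 6; u[2] = (w[2] - 6×3) / 1 = 4. So u = [6, 6, 4]. Check by forward convolution: w[0] = 6×1 = 6; w[1] = 6×3 + 6×1 = 24; w[2] = 6×3 + 4×1 = 22; w[3] = 4×3 = 12

[6, 6, 4]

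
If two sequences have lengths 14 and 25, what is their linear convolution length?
Linear/full convolution length: m + n - 1 = 14 + 25 - 1 = 38

38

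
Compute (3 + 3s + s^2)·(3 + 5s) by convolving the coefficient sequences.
Ascending coefficients: a = [3, 3, 1], b = [3, 5]. c[0] = 3×3 = 9; c[1] = 3×5 + 3×3 = 24; c[2] = 3×5 + 1×3 = 18; c[3] = 1×5 = 5. Result coefficients: [9, 24, 18, 5] → 9 + 24s + 18s^2 + 5s^3

9 + 24s + 18s^2 + 5s^3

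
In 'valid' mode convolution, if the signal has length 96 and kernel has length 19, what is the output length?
'Valid' mode counts only positions where the kernel fully overlaps the signal: m - n + 1 = 96 - 19 + 1 = 78

78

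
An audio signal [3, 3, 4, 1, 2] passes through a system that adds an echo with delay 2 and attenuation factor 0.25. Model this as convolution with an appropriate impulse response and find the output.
Direct-path + delayed-attenuated-path model → impulse response h = [1, 0, 0.25] (1 at lag 0, 0.25 at lag 2). Output y[n] = x[n] + 0.25·x[n - 2] (with x[n] = 0 outside 0..4): y[0] = 3 + 0.25×0 = 3; y[1] = 3 + 0.25×0 = 3; y[2] = 4 + 0.25×3 = 4.75; y[3] = 1 + 0.25×3 = 1.75; y[4] = 2 + 0.25×4 = 3.0; y[5] = 0 + 0.25×1 = 0.25; y[6] = 0 + 0.25×2 = 0.5. So y = [3, 3, 4.75, 1.75, 3.0, 0.25, 0.5]

[3, 3, 4.75, 1.75, 3.0, 0.25, 0.5]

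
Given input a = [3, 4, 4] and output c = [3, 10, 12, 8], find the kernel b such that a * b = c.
Output length 4 = len(a) + len(b) - 1 ⇒ len(b) = 2. Solve b forward using b[k] = (c[k] - Σ_{i≥1} a[i]·b[k-i]) / a[0]: b[0] = c[0] / a[0] = 3 / 3 = 1; b[1] = (c[1] - 4×1) / a[0] = (10 - 4×1) / 3 = 2. So b = [1, 2]. Forward-check [3, 4, 4] * [1, 2]: c[0] = 3×1 = 3; c[1] = 3×2 + 4×1 = 10; c[2] = 4×2 + 4×1 = 12; c[3] = 4×2 = 8 → [3, 10, 12, 8] ✓

[1, 2]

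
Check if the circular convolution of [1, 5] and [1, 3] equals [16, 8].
Recompute circular convolution of [1, 5] and [1, 3]: y[0] = 1×1 + 5×3 = 16; y[1] = 1×3 + 5×1 = 8 → [16, 8]. Given [16, 8] matches, so answer: Yes

Yes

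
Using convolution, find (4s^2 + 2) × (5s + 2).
Ascending coefficients: a = [2, 0, 4], b = [2, 5]. c[0] = 2×2 = 4; c[1] = 2×5 + 0×2 = 10; c[2] = 0×5 + 4×2 = 8; c[3] = 4×5 = 20. Result coefficients: [4, 10, 8, 20] → 20s^3 + 8s^2 + 10s + 4

20s^3 + 8s^2 + 10s + 4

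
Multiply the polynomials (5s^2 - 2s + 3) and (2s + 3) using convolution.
Ascending coefficients: a = [3, -2, 5], b = [3, 2]. c[0] = 3×3 = 9; c[1] = 3×2 + -2×3 = 0; c[2] = -2×2 + 5×3 = 11; c[3] = 5×2 = 10. Result coefficients: [9, 0, 11, 10] → 10s^3 + 11s^2 + 9

10s^3 + 11s^2 + 9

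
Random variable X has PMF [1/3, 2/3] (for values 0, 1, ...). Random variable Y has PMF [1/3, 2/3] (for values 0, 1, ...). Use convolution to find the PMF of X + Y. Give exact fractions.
P(X+Y=k) = Σ_i P(X=i)·P(Y=k-i) — a convolution of [1/3, 2/3] and [1/3, 2/3]. P(X+Y=0) = (1/3)×(1/3) = 1/9; P(X+Y=1) = (1/3)×(2/3) + (2/3)×(1/3) = 2/9 + 2/9 = 4/9; P(X+Y=2) = (2/3)×(2/3) = 4/9. PMF: [1/9, 4/9, 4/9] (sums to 1 ✓)

[1/9, 4/9, 4/9]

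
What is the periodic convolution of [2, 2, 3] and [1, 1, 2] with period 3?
Use y[k] = Σ_j x[j]·h[(k-j) mod 3]. y[0] = 2×1 + 2×2 + 3×1 = 9; y[1] = 2×1 + 2×1 + 3×2 = 10; y[2] = 2×2 + 2×1 + 3×1 = 9. Result: [9, 10, 9]

[9, 10, 9]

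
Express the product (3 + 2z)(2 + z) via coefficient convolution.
Ascending coefficients: a = [3, 2], b = [2, 1]. c[0] = 3×2 = 6; c[1] = 3×1 + 2×2 = 7; c[2] = 2×1 = 2. Result coefficients: [6, 7, 2] → 6 + 7z + 2z^2

6 + 7z + 2z^2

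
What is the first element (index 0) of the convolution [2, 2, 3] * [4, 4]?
Use y[k] = Σ_i a[i]·b[k-i] at k=0. y[0] = 2×4 = 8

8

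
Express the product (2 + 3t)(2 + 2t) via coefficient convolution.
Ascending coefficients: a = [2, 3], b = [2, 2]. c[0] = 2×2 = 4; c[1] = 2×2 + 3×2 = 10; c[2] = 3×2 = 6. Result coefficients: [4, 10, 6] → 4 + 10t + 6t^2

4 + 10t + 6t^2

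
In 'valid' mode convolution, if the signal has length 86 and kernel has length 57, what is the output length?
'Valid' mode counts only positions where the kernel fully overlaps the signal: m - n + 1 = 86 - 57 + 1 = 30

30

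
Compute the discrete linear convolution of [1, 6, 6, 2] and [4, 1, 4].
y[0] = 1×4 = 4; y[1] = 1×1 + 6×4 = 25; y[2] = 1×4 + 6×1 + 6×4 = 34; y[3] = 6×4 + 6×1 + 2×4 = 38; y[4] = 6×4 + 2×1 = 26; y[5] = 2×4 = 8

[4, 25, 34, 38, 26, 8]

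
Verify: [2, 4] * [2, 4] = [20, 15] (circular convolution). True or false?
Recompute circular convolution of [2, 4] and [2, 4]: y[0] = 2×2 + 4×4 = 20; y[1] = 2×4 + 4×2 = 16 → [20, 16]. Compare to given [20, 15]: they differ at index 1: given 15, correct 16, so answer: No

No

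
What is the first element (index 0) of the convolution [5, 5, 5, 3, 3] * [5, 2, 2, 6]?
Use y[k] = Σ_i a[i]·b[k-i] at k=0. y[0] = 5×5 = 25

25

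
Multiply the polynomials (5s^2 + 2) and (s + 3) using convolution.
Ascending coefficients: a = [2, 0, 5], b = [3, 1]. c[0] = 2×3 = 6; c[1] = 2×1 + 0×3 = 2; c[2] = 0×1 + 5×3 = 15; c[3] = 5×1 = 5. Result coefficients: [6, 2, 15, 5] → 5s^3 + 15s^2 + 2s + 6

5s^3 + 15s^2 + 2s + 6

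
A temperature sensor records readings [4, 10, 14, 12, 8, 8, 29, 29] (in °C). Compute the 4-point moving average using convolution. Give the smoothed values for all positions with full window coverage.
4-point moving average kernel = [1, 1, 1, 1]. Apply in 'valid' mode (full window coverage): avg[0] = (4 + 10 + 14 + 12) / 4 = 10.0; avg[1] = (10 + 14 + 12 + 8) / 4 = 11.0; avg[2] = (14 + 12 + 8 + 8) / 4 = 10.5; avg[3] = (12 + 8 + 8 + 29) / 4 = 14.25; avg[4] = (8 + 8 + 29 + 29) / 4 = 18.5. Smoothed values: [10.0, 11.0, 10.5, 14.25, 18.5]

[10.0, 11.0, 10.5, 14.25, 18.5]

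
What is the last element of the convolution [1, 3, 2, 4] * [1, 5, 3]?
Use y[k] = Σ_i a[i]·b[k-i] at k=5. y[5] = 4×3 = 12

12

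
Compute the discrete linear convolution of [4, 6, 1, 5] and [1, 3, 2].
y[0] = 4×1 = 4; y[1] = 4×3 + 6×1 = 18; y[2] = 4×2 + 6×3 + 1×1 = 27; y[3] = 6×2 + 1×3 + 5×1 = 20; y[4] = 1×2 + 5×3 = 17; y[5] = 5×2 = 10

[4, 18, 27, 20, 17, 10]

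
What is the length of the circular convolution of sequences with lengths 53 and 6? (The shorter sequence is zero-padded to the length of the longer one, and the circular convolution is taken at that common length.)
Circular convolution (zero-padding the shorter input) has length max(m, n) = max(53, 6) = 53

53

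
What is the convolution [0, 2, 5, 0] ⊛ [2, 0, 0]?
y[0] = 0×2 = 0; y[1] = 0×0 + 2×2 = 4; y[2] = 0×0 + 2×0 + 5×2 = 10; y[3] = 2×0 + 5×0 + 0×2 = 0; y[4] = 5×0 + 0×0 = 0; y[5] = 0×0 = 0

[0, 4, 10, 0, 0, 0]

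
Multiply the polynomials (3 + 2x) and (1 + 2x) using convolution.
Ascending coefficients: a = [3, 2], b = [1, 2]. c[0] = 3×1 = 3; c[1] = 3×2 + 2×1 = 8; c[2] = 2×2 = 4. Result coefficients: [3, 8, 4] → 3 + 8x + 4x^2

3 + 8x + 4x^2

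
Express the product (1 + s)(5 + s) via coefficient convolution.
Ascending coefficients: a = [1, 1], b = [5, 1]. c[0] = 1×5 = 5; c[1] = 1×1 + 1×5 = 6; c[2] = 1×1 = 1. Result coefficients: [5, 6, 1] → 5 + 6s + s^2

5 + 6s + s^2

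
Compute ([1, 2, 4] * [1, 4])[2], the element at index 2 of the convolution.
Use y[k] = Σ_i a[i]·b[k-i] at k=2. y[2] = 2×4 + 4×1 = 12

12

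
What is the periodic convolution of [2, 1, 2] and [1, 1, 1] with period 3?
Use y[k] = Σ_j a[j]·b[(k-j) mod 3]. y[0] = 2×1 + 1×1 + 2×1 = 5; y[1] = 2×1 + 1×1 + 2×1 = 5; y[2] = 2×1 + 1×1 + 2×1 = 5. Result: [5, 5, 5]

[5, 5, 5]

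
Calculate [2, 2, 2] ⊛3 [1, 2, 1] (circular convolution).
Use y[k] = Σ_j u[j]·v[(k-j) mod 3]. y[0] = 2×1 + 2×1 + 2×2 = 8; y[1] = 2×2 + 2×1 + 2×1 = 8; y[2] = 2×1 + 2×2 + 2×1 = 8. Result: [8, 8, 8]

[8, 8, 8]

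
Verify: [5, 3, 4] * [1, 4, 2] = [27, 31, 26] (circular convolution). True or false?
Recompute circular convolution of [5, 3, 4] and [1, 4, 2]: y[0] = 5×1 + 3×2 + 4×4 = 27; y[1] = 5×4 + 3×1 + 4×2 = 31; y[2] = 5×2 + 3×4 + 4×1 = 26 → [27, 31, 26]. Given [27, 31, 26] matches, so answer: Yes

Yes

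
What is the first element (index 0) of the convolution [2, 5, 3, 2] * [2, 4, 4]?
Use y[k] = Σ_i a[i]·b[k-i] at k=0. y[0] = 2×2 = 4

4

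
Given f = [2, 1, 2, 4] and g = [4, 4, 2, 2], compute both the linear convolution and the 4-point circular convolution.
Linear: y_lin[0] = 2×4 = 8; y_lin[1] = 2×4 + 1×4 = 12; y_lin[2] = 2×2 + 1×4 + 2×4 = 16; y_lin[3] = 2×2 + 1×2 + 2×4 + 4×4 = 30; y_lin[4] = 1×2 + 2×2 + 4×4 = 22; y_lin[5] = 2×2 + 4×2 = 12; y_lin[6] = 4×2 = 8 → [8, 12, 16, 30, 22, 12, 8]. Circular (length 4): y[0] = 2×4 + 1×2 + 2×2 + 4×4 = 30; y[1] = 2×4 + 1×4 + 2×2 + 4×2 = 24; y[2] = 2×2 + 1×4 + 2×4 + 4×2 = 24; y[3] = 2×2 + 1×2 + 2×4 + 4×4 = 30 → [30, 24, 24, 30]

Linear: [8, 12, 16, 30, 22, 12, 8], Circular: [30, 24, 24, 30]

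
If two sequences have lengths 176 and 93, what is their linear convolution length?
Linear/full convolution length: m + n - 1 = 176 + 93 - 1 = 268

268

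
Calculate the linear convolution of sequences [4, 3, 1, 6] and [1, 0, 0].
y[0] = 4×1 = 4; y[1] = 4×0 + 3×1 = 3; y[2] = 4×0 + 3×0 + 1×1 = 1; y[3] = 3×0 + 1×0 + 6×1 = 6; y[4] = 1×0 + 6×0 = 0; y[5] = 6×0 = 0

[4, 3, 1, 6, 0, 0]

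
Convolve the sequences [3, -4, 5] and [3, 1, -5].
y[0] = 3×3 = 9; y[1] = 3×1 + -4×3 = -9; y[2] = 3×-5 + -4×1 + 5×3 = -4; y[3] = -4×-5 + 5×1 = 25; y[4] = 5×-5 = -25

[9, -9, -4, 25, -25]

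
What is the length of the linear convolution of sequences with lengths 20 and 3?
Linear/full convolution length: m + n - 1 = 20 + 3 - 1 = 22

22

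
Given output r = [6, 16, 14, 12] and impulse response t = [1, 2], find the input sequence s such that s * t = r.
Deconvolve r=[6, 16, 14, 12] by t=[1, 2]. Since t[0]=1, solve forward: s[0] = r[0] / 1 = 6; s[1] = (r[1] - 6×2) / 1 = 4; s[2] = (r[2] - 4×2) / 1 = 6. So s = [6, 4, 6]. Check by forward convolution: r[0] = 6×1 = 6; r[1] = 6×2 + 4×1 = 16; r[2] = 4×2 + 6×1 = 14; r[3] = 6×2 = 12

[6, 4, 6]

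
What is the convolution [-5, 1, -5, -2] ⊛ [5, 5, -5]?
y[0] = -5×5 = -25; y[1] = -5×5 + 1×5 = -20; y[2] = -5×-5 + 1×5 + -5×5 = 5; y[3] = 1×-5 + -5×5 + -2×5 = -40; y[4] = -5×-5 + -2×5 = 15; y[5] = -2×-5 = 10

[-25, -20, 5, -40, 15, 10]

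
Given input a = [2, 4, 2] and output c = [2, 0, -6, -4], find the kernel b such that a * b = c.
Output length 4 = len(a) + len(b) - 1 ⇒ len(b) = 2. Solve b forward using b[k] = (c[k] - Σ_{i≥1} a[i]·b[k-i]) / a[0]: b[0] = c[0] / a[0] = 2 / 2 = 1; b[1] = (c[1] - 4×1) / a[0] = (0 - 4×1) / 2 = -2. So b = [1, -2]. Forward-check [2, 4, 2] * [1, -2]: c[0] = 2×1 = 2; c[1] = 2×-2 + 4×1 = 0; c[2] = 4×-2 + 2×1 = -6; c[3] = 2×-2 = -4 → [2, 0, -6, -4] ✓

[1, -2]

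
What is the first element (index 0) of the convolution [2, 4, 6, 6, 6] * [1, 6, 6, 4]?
Use y[k] = Σ_i a[i]·b[k-i] at k=0. y[0] = 2×1 = 2

2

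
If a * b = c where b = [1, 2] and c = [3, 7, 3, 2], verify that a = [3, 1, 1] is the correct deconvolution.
Forward-compute [3, 1, 1] * [1, 2]: c[0] = 3×1 = 3; c[1] = 3×2 + 1×1 = 7; c[2] = 1×2 + 1×1 = 3; c[3] = 1×2 = 2 → [3, 7, 3, 2]. Matches given c = [3, 7, 3, 2], so verified.

Verified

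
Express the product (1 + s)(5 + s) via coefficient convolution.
Ascending coefficients: a = [1, 1], b = [5, 1]. c[0] = 1×5 = 5; c[1] = 1×1 + 1×5 = 6; c[2] = 1×1 = 1. Result coefficients: [5, 6, 1] → 5 + 6s + s^2

5 + 6s + s^2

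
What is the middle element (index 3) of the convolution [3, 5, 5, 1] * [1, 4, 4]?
Use y[k] = Σ_i a[i]·b[k-i] at k=3. y[3] = 5×4 + 5×4 + 1×1 = 41

41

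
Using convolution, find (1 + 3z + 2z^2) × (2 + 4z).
Ascending coefficients: a = [1, 3, 2], b = [2, 4]. c[0] = 1×2 = 2; c[1] = 1×4 + 3×2 = 10; c[2] = 3×4 + 2×2 = 16; c[3] = 2×4 = 8. Result coefficients: [2, 10, 16, 8] → 2 + 10z + 16z^2 + 8z^3

2 + 10z + 16z^2 + 8z^3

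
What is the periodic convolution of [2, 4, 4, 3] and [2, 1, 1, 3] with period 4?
Use y[k] = Σ_j s[j]·t[(k-j) mod 4]. y[0] = 2×2 + 4×3 + 4×1 + 3×1 = 23; y[1] = 2×1 + 4×2 + 4×3 + 3×1 = 25; y[2] = 2×1 + 4×1 + 4×2 + 3×3 = 23; y[3] = 2×3 + 4×1 + 4×1 + 3×2 = 20. Result: [23, 25, 23, 20]

[23, 25, 23, 20]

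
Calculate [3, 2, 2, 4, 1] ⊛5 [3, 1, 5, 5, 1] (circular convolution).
Use y[k] = Σ_j f[j]·g[(k-j) mod 5]. y[0] = 3×3 + 2×1 + 2×5 + 4×5 + 1×1 = 42; y[1] = 3×1 + 2×3 + 2×1 + 4×5 + 1×5 = 36; y[2] = 3×5 + 2×1 + 2×3 + 4×1 + 1×5 = 32; y[3] = 3×5 + 2×5 + 2×1 + 4×3 + 1×1 = 40; y[4] = 3×1 + 2×5 + 2×5 + 4×1 + 1×3 = 30. Result: [42, 36, 32, 40, 30]

[42, 36, 32, 40, 30]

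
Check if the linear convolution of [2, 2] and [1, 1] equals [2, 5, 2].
Recompute linear convolution of [2, 2] and [1, 1]: y[0] = 2×1 = 2; y[1] = 2×1 + 2×1 = 4; y[2] = 2×1 = 2 → [2, 4, 2]. Compare to given [2, 5, 2]: they differ at index 1: given 5, correct 4, so answer: No

No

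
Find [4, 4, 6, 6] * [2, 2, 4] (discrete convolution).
y[0] = 4×2 = 8; y[1] = 4×2 + 4×2 = 16; y[2] = 4×4 + 4×2 + 6×2 = 36; y[3] = 4×4 + 6×2 + 6×2 = 40; y[4] = 6×4 + 6×2 = 36; y[5] = 6×4 = 24

[8, 16, 36, 40, 36, 24]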